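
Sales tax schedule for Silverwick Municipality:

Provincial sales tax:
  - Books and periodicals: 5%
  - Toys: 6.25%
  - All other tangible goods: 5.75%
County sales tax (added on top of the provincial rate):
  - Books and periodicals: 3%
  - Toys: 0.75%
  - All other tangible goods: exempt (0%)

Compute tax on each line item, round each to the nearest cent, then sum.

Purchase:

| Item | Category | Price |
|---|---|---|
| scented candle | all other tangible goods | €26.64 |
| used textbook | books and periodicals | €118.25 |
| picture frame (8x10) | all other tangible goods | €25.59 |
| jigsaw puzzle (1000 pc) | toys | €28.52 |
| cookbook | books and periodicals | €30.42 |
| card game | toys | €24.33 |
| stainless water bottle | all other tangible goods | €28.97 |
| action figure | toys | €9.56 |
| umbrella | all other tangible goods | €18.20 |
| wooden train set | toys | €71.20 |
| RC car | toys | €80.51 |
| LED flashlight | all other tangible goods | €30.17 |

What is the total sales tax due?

€34.33

Scented candle €26.64: all other tangible goods → 5.75% + 0% county = 5.75% → €1.53
Used textbook €118.25: books and periodicals → 5% + 3% county = 8% → €9.46
Picture frame (8x10) €25.59: all other tangible goods → 5.75% + 0% county = 5.75% → €1.47
Jigsaw puzzle (1000 pc) €28.52: toys → 6.25% + 0.75% county = 7% → €2.00
Cookbook €30.42: books and periodicals → 5% + 3% county = 8% → €2.43
Card game €24.33: toys → 6.25% + 0.75% county = 7% → €1.70
Stainless water bottle €28.97: all other tangible goods → 5.75% + 0% county = 5.75% → €1.67
Action figure €9.56: toys → 6.25% + 0.75% county = 7% → €0.67
Umbrella €18.20: all other tangible goods → 5.75% + 0% county = 5.75% → €1.05
Wooden train set €71.20: toys → 6.25% + 0.75% county = 7% → €4.98
RC car €80.51: toys → 6.25% + 0.75% county = 7% → €5.64
LED flashlight €30.17: all other tangible goods → 5.75% + 0% county = 5.75% → €1.73
Total tax = €1.53 + €9.46 + €1.47 + €2.00 + €2.43 + €1.70 + €1.67 + €0.67 + €1.05 + €4.98 + €5.64 + €1.73 = €34.33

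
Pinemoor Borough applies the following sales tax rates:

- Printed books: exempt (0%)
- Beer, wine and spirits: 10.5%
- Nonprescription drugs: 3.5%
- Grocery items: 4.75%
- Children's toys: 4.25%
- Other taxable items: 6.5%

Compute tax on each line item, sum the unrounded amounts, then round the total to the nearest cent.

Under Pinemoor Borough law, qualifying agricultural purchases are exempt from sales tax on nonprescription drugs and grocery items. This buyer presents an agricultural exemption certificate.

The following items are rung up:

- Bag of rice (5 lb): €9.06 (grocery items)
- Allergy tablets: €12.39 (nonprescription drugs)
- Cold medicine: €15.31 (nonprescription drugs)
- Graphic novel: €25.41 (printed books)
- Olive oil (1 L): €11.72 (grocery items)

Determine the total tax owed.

Bag of rice (5 lb) €9.06: grocery items, buyer-exempt → 0% → €0.00
Allergy tablets €12.39: nonprescription drugs, buyer-exempt → 0% → €0.00
Cold medicine €15.31: nonprescription drugs, buyer-exempt → 0% → €0.00
Graphic novel €25.41: printed books → 0% → €0.00
Olive oil (1 L) €11.72: grocery items, buyer-exempt → 0% → €0.00
Unrounded tax sum = €0.00 → €0.00

€0.00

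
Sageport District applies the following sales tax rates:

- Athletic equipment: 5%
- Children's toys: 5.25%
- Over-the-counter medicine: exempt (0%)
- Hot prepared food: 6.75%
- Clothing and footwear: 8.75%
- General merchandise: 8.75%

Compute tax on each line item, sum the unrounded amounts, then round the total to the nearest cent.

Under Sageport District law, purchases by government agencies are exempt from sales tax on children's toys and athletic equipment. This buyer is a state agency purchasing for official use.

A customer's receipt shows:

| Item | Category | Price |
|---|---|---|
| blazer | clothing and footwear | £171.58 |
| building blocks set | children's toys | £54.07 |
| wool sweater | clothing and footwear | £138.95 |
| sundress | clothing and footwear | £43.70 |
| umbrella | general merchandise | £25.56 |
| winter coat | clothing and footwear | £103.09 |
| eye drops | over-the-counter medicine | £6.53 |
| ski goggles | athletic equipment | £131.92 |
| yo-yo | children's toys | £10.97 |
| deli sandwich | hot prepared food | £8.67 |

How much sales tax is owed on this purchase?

Blazer £171.58: clothing and footwear → 8.75% → £15.01325
Building blocks set £54.07: children's toys, buyer-exempt → 0% → £0.00
Wool sweater £138.95: clothing and footwear → 8.75% → £12.158125
Sundress £43.70: clothing and footwear → 8.75% → £3.82375
Umbrella £25.56: general merchandise → 8.75% → £2.2365
Winter coat £103.09: clothing and footwear → 8.75% → £9.020375
Eye drops £6.53: over-the-counter medicine → 0% → £0.00
Ski goggles £131.92: athletic equipment, buyer-exempt → 0% → £0.00
Yo-yo £10.97: children's toys, buyer-exempt → 0% → £0.00
Deli sandwich £8.67: hot prepared food → 6.75% → £0.585225
Unrounded tax sum = £42.837225 → £42.84

£42.84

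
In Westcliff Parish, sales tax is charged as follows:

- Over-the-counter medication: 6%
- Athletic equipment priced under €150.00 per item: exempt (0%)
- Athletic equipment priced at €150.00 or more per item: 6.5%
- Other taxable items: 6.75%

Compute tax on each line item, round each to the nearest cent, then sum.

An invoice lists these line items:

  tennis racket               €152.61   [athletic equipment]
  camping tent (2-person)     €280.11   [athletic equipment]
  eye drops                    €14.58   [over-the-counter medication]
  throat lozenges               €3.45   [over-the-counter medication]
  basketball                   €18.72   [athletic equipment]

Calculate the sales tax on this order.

Tennis racket €152.61: athletic equipment, €150.00 or more → 6.5% → €9.92
Camping tent (2-person) €280.11: athletic equipment, €150.00 or more → 6.5% → €18.21
Eye drops €14.58: over-the-counter medication → 6% → €0.87
Throat lozenges €3.45: over-the-counter medication → 6% → €0.21
Basketball €18.72: athletic equipment, under €150.00 → 0% → €0.00
Total tax = €9.92 + €18.21 + €0.87 + €0.21 = €29.21

€29.21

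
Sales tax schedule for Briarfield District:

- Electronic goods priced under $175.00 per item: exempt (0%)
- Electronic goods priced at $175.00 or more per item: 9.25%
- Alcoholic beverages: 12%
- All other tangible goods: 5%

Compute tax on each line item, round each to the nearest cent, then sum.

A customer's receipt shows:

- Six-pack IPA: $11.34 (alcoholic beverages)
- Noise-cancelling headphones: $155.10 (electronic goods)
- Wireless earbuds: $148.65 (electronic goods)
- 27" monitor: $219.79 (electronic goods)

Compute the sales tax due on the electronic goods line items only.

$20.33

Noise-cancelling headphones $155.10: electronic goods, under $175.00 → 0% → $0.00
Wireless earbuds $148.65: electronic goods, under $175.00 → 0% → $0.00
27" monitor $219.79: electronic goods, $175.00 or more → 9.25% → $20.33
Tax on electronic goods = $0.00 + $0.00 + $20.33 = $20.33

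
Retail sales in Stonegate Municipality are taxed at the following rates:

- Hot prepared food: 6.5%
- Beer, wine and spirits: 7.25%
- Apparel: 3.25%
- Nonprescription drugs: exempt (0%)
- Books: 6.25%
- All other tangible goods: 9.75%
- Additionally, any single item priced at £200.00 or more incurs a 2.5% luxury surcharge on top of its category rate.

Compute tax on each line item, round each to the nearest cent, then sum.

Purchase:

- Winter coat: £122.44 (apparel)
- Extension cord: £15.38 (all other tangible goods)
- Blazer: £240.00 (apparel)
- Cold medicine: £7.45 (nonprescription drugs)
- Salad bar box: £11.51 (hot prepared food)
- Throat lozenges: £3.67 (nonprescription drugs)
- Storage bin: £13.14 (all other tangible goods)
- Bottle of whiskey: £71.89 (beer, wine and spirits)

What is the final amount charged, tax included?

£512.00

Winter coat £122.44: apparel → 3.25% → £3.98
Extension cord £15.38: all other tangible goods → 9.75% → £1.50
Blazer £240.00: apparel → 3.25% + 2.5% surcharge = 5.75% → £13.80
Cold medicine £7.45: nonprescription drugs → 0% → £0.00
Salad bar box £11.51: hot prepared food → 6.5% → £0.75
Throat lozenges £3.67: nonprescription drugs → 0% → £0.00
Storage bin £13.14: all other tangible goods → 9.75% → £1.28
Bottle of whiskey £71.89: beer, wine and spirits → 7.25% → £5.21
Subtotal = £485.48; tax = £26.52; total due = £512.00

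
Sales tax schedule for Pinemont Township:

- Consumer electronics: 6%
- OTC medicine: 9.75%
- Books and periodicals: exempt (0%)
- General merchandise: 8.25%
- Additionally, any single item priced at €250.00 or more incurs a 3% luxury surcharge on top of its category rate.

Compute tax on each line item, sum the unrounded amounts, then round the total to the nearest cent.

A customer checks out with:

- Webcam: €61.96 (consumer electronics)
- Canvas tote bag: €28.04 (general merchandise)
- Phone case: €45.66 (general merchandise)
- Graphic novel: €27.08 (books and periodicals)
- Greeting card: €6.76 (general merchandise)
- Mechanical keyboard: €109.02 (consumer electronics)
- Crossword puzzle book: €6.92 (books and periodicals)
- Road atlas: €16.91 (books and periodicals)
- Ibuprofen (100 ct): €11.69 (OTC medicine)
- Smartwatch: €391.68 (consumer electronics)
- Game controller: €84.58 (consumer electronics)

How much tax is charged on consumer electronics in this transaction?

Webcam €61.96: consumer electronics → 6% → €3.7176
Mechanical keyboard €109.02: consumer electronics → 6% → €6.5412
Smartwatch €391.68: consumer electronics → 6% + 3% surcharge = 9% → €35.2512
Game controller €84.58: consumer electronics → 6% → €5.0748
Tax on consumer electronics: unrounded sum = €50.5848 → €50.58

€50.58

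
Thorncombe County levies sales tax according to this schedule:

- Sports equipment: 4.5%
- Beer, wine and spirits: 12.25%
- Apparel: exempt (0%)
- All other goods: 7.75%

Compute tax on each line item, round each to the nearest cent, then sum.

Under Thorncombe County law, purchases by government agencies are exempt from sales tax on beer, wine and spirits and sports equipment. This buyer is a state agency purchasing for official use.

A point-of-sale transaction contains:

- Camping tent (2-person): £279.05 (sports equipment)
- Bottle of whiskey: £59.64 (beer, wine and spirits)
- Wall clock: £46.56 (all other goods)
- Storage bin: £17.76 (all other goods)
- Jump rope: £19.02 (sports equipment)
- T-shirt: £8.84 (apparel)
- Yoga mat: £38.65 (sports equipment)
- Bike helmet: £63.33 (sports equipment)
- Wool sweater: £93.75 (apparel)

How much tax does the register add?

£4.99

Camping tent (2-person) £279.05: sports equipment, buyer-exempt → 0% → £0.00
Bottle of whiskey £59.64: beer, wine and spirits, buyer-exempt → 0% → £0.00
Wall clock £46.56: all other goods → 7.75% → £3.61
Storage bin £17.76: all other goods → 7.75% → £1.38
Jump rope £19.02: sports equipment, buyer-exempt → 0% → £0.00
T-shirt £8.84: apparel → 0% → £0.00
Yoga mat £38.65: sports equipment, buyer-exempt → 0% → £0.00
Bike helmet £63.33: sports equipment, buyer-exempt → 0% → £0.00
Wool sweater £93.75: apparel → 0% → £0.00
Total tax = £3.61 + £1.38 = £4.99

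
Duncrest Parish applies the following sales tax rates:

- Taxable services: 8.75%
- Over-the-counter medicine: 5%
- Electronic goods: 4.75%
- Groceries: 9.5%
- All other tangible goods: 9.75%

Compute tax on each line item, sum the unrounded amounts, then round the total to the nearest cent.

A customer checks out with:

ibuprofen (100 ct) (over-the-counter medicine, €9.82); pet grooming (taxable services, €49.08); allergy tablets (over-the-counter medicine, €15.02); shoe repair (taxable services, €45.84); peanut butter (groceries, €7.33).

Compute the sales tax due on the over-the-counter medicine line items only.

Ibuprofen (100 ct) €9.82: over-the-counter medicine → 5% → €0.491
Allergy tablets €15.02: over-the-counter medicine → 5% → €0.751
Tax on over-the-counter medicine: unrounded sum = €1.242 → €1.24

€1.24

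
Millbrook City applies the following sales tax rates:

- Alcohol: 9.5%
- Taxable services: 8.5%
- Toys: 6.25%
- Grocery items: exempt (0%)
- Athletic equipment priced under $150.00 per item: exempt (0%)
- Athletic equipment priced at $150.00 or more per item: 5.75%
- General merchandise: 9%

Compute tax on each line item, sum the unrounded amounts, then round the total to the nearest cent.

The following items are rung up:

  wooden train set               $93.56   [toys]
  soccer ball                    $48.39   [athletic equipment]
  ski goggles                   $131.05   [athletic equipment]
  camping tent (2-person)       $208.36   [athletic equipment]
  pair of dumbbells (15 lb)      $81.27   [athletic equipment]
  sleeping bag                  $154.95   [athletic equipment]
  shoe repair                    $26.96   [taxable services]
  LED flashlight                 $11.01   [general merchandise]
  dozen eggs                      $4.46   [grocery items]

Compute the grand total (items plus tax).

Wooden train set $93.56: toys → 6.25% → $5.8475
Soccer ball $48.39: athletic equipment, under $150.00 → 0% → $0.00
Ski goggles $131.05: athletic equipment, under $150.00 → 0% → $0.00
Camping tent (2-person) $208.36: athletic equipment, $150.00 or more → 5.75% → $11.9807
Pair of dumbbells (15 lb) $81.27: athletic equipment, under $150.00 → 0% → $0.00
Sleeping bag $154.95: athletic equipment, $150.00 or more → 5.75% → $8.909625
Shoe repair $26.96: taxable services → 8.5% → $2.2916
LED flashlight $11.01: general merchandise → 9% → $0.9909
Dozen eggs $4.46: grocery items → 0% → $0.00
Subtotal = $760.01; unrounded tax = $30.020325 → $30.02; total due = $790.03

$790.03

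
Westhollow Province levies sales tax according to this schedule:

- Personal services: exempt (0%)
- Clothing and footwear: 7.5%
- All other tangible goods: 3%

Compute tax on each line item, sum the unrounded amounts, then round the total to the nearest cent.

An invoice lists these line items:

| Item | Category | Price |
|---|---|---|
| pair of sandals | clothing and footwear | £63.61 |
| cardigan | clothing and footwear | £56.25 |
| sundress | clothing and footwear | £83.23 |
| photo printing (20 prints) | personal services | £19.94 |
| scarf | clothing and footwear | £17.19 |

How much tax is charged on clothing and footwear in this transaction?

Pair of sandals £63.61: clothing and footwear → 7.5% → £4.77075
Cardigan £56.25: clothing and footwear → 7.5% → £4.21875
Sundress £83.23: clothing and footwear → 7.5% → £6.24225
Scarf £17.19: clothing and footwear → 7.5% → £1.28925
Tax on clothing and footwear: unrounded sum = £16.521 → £16.52

£16.52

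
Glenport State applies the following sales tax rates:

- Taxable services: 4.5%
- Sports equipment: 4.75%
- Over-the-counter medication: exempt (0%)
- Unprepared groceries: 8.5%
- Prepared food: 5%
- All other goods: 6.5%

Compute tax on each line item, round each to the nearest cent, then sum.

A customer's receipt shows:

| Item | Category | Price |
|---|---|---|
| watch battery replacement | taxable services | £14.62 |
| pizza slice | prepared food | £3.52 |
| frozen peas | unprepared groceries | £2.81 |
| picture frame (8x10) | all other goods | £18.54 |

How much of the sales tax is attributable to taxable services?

Watch battery replacement £14.62: taxable services → 4.5% → £0.66
Tax on taxable services = £0.66

£0.66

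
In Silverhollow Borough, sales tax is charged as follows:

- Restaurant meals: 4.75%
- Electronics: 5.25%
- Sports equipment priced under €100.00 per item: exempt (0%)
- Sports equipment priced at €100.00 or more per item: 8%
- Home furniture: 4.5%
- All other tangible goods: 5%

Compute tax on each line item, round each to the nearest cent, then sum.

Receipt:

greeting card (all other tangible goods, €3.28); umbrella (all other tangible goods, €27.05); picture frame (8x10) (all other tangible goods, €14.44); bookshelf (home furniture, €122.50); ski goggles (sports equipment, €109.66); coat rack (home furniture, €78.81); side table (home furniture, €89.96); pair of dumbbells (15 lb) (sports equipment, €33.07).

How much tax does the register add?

€24.11

Greeting card €3.28: all other tangible goods → 5% → €0.16
Umbrella €27.05: all other tangible goods → 5% → €1.35
Picture frame (8x10) €14.44: all other tangible goods → 5% → €0.72
Bookshelf €122.50: home furniture → 4.5% → €5.51
Ski goggles €109.66: sports equipment, €100.00 or more → 8% → €8.77
Coat rack €78.81: home furniture → 4.5% → €3.55
Side table €89.96: home furniture → 4.5% → €4.05
Pair of dumbbells (15 lb) €33.07: sports equipment, under €100.00 → 0% → €0.00
Total tax = €0.16 + €1.35 + €0.72 + €5.51 + €8.77 + €3.55 + €4.05 = €24.11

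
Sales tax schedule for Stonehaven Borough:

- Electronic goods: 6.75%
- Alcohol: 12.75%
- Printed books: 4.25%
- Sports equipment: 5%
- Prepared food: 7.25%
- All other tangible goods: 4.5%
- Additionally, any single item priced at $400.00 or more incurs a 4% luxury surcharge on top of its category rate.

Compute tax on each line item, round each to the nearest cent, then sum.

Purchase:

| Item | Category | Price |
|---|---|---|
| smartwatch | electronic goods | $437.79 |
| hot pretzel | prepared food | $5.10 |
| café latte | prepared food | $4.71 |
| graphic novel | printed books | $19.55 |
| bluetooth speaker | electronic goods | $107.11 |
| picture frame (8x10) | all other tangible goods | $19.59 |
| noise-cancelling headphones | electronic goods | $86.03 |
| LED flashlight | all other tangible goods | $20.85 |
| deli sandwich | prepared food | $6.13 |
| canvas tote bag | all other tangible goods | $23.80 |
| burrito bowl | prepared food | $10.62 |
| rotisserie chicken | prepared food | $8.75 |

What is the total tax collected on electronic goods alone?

Smartwatch $437.79: electronic goods → 6.75% + 4% surcharge = 10.75% → $47.06
Bluetooth speaker $107.11: electronic goods → 6.75% → $7.23
Noise-cancelling headphones $86.03: electronic goods → 6.75% → $5.81
Tax on electronic goods = $47.06 + $7.23 + $5.81 = $60.10

$60.10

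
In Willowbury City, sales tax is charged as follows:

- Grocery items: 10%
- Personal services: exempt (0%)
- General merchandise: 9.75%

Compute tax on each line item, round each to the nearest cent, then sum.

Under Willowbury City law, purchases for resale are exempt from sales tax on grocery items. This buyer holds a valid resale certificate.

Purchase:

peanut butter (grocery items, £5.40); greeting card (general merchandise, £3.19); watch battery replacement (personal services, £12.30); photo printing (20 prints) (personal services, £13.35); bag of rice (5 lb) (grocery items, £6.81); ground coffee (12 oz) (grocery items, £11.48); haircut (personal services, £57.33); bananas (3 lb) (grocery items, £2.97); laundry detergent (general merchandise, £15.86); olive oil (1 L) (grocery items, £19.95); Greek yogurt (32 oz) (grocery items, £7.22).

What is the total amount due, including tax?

Peanut butter £5.40: grocery items, buyer-exempt → 0% → £0.00
Greeting card £3.19: general merchandise → 9.75% → £0.31
Watch battery replacement £12.30: personal services → 0% → £0.00
Photo printing (20 prints) £13.35: personal services → 0% → £0.00
Bag of rice (5 lb) £6.81: grocery items, buyer-exempt → 0% → £0.00
Ground coffee (12 oz) £11.48: grocery items, buyer-exempt → 0% → £0.00
Haircut £57.33: personal services → 0% → £0.00
Bananas (3 lb) £2.97: grocery items, buyer-exempt → 0% → £0.00
Laundry detergent £15.86: general merchandise → 9.75% → £1.55
Olive oil (1 L) £19.95: grocery items, buyer-exempt → 0% → £0.00
Greek yogurt (32 oz) £7.22: grocery items, buyer-exempt → 0% → £0.00
Subtotal = £155.86; tax = £1.86; total due = £157.72

£157.72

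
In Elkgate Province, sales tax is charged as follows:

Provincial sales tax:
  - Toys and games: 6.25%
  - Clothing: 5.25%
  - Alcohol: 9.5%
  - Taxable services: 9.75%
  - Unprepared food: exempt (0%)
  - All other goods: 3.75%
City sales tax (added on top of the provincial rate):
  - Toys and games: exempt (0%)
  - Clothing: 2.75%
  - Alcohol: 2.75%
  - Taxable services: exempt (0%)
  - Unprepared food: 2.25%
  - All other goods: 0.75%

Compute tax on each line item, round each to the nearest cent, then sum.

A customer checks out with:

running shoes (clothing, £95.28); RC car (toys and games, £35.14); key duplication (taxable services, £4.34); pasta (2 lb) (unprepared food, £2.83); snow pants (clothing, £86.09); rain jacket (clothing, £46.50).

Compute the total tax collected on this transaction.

Running shoes £95.28: clothing → 5.25% + 2.75% city = 8% → £7.62
RC car £35.14: toys and games → 6.25% + 0% city = 6.25% → £2.20
Key duplication £4.34: taxable services → 9.75% + 0% city = 9.75% → £0.42
Pasta (2 lb) £2.83: unprepared food → 0% + 2.25% city = 2.25% → £0.06
Snow pants £86.09: clothing → 5.25% + 2.75% city = 8% → £6.89
Rain jacket £46.50: clothing → 5.25% + 2.75% city = 8% → £3.72
Total tax = £7.62 + £2.20 + £0.42 + £0.06 + £6.89 + £3.72 = £20.91

£20.91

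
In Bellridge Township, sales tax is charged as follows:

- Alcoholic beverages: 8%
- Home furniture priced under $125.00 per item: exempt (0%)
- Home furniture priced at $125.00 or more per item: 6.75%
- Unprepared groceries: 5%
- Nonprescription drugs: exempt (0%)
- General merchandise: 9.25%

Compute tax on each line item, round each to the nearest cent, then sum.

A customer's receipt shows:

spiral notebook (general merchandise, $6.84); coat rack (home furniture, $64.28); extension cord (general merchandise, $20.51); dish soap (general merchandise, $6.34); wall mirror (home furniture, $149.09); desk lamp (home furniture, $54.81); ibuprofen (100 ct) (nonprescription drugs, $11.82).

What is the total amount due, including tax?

Spiral notebook $6.84: general merchandise → 9.25% → $0.63
Coat rack $64.28: home furniture, under $125.00 → 0% → $0.00
Extension cord $20.51: general merchandise → 9.25% → $1.90
Dish soap $6.34: general merchandise → 9.25% → $0.59
Wall mirror $149.09: home furniture, $125.00 or more → 6.75% → $10.06
Desk lamp $54.81: home furniture, under $125.00 → 0% → $0.00
Ibuprofen (100 ct) $11.82: nonprescription drugs → 0% → $0.00
Subtotal = $313.69; tax = $13.18; total due = $326.87

$326.87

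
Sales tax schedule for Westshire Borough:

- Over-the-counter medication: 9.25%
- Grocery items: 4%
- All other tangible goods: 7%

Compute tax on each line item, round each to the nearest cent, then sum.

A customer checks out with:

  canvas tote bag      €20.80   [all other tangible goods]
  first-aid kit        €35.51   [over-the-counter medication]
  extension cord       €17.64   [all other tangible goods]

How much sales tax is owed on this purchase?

Canvas tote bag €20.80: all other tangible goods → 7% → €1.46
First-aid kit €35.51: over-the-counter medication → 9.25% → €3.28
Extension cord €17.64: all other tangible goods → 7% → €1.23
Total tax = €1.46 + €3.28 + €1.23 = €5.97

€5.97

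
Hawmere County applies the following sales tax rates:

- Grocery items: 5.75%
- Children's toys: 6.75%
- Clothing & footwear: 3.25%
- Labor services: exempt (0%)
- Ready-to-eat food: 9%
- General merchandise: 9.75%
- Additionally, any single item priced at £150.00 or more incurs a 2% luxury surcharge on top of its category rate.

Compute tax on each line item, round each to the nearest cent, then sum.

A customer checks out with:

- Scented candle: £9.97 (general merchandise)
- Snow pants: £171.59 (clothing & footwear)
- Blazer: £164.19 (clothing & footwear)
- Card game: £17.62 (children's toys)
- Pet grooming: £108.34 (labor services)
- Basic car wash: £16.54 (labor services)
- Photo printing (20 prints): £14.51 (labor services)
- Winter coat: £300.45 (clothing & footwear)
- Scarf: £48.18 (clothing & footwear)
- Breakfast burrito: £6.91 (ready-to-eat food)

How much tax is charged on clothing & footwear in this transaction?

Snow pants £171.59: clothing & footwear → 3.25% + 2% surcharge = 5.25% → £9.01
Blazer £164.19: clothing & footwear → 3.25% + 2% surcharge = 5.25% → £8.62
Winter coat £300.45: clothing & footwear → 3.25% + 2% surcharge = 5.25% → £15.77
Scarf £48.18: clothing & footwear → 3.25% → £1.57
Tax on clothing & footwear = £9.01 + £8.62 + £15.77 + £1.57 = £34.97

£34.97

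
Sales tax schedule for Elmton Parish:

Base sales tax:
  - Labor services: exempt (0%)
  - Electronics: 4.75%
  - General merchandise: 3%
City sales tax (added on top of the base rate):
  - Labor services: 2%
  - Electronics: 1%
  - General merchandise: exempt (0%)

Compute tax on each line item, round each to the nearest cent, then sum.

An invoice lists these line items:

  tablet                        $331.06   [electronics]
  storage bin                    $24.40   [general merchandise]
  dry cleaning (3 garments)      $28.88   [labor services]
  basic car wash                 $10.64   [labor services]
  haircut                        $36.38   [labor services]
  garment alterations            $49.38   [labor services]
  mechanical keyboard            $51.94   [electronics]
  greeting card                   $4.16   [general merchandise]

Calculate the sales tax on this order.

$25.39

Tablet $331.06: electronics → 4.75% + 1% city = 5.75% → $19.04
Storage bin $24.40: general merchandise → 3% + 0% city = 3% → $0.73
Dry cleaning (3 garments) $28.88: labor services → 0% + 2% city = 2% → $0.58
Basic car wash $10.64: labor services → 0% + 2% city = 2% → $0.21
Haircut $36.38: labor services → 0% + 2% city = 2% → $0.73
Garment alterations $49.38: labor services → 0% + 2% city = 2% → $0.99
Mechanical keyboard $51.94: electronics → 4.75% + 1% city = 5.75% → $2.99
Greeting card $4.16: general merchandise → 3% + 0% city = 3% → $0.12
Total tax = $19.04 + $0.73 + $0.58 + $0.21 + $0.73 + $0.99 + $2.99 + $0.12 = $25.39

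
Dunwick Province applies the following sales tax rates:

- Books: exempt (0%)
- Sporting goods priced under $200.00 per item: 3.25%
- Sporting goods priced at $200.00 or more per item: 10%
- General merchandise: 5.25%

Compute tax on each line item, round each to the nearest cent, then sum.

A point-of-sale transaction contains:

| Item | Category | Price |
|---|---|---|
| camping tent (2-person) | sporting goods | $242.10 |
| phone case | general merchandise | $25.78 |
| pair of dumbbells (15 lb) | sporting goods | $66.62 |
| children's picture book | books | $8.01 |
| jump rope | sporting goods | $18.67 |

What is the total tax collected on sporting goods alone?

$26.99

Camping tent (2-person) $242.10: sporting goods, $200.00 or more → 10% → $24.21
Pair of dumbbells (15 lb) $66.62: sporting goods, under $200.00 → 3.25% → $2.17
Jump rope $18.67: sporting goods, under $200.00 → 3.25% → $0.61
Tax on sporting goods = $24.21 + $2.17 + $0.61 = $26.99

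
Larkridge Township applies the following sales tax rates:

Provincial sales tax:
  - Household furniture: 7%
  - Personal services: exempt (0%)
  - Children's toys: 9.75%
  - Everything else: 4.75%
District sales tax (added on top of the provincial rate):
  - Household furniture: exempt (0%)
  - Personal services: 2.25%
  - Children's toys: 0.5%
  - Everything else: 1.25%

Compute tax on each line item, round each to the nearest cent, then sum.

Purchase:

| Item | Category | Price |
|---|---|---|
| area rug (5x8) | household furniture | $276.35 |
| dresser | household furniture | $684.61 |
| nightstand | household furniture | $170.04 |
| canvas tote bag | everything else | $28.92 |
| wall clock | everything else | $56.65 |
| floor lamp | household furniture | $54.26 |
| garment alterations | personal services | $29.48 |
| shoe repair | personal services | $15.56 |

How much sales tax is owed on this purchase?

Area rug (5x8) $276.35: household furniture → 7% + 0% district = 7% → $19.34
Dresser $684.61: household furniture → 7% + 0% district = 7% → $47.92
Nightstand $170.04: household furniture → 7% + 0% district = 7% → $11.90
Canvas tote bag $28.92: everything else → 4.75% + 1.25% district = 6% → $1.74
Wall clock $56.65: everything else → 4.75% + 1.25% district = 6% → $3.40
Floor lamp $54.26: household furniture → 7% + 0% district = 7% → $3.80
Garment alterations $29.48: personal services → 0% + 2.25% district = 2.25% → $0.66
Shoe repair $15.56: personal services → 0% + 2.25% district = 2.25% → $0.35
Total tax = $19.34 + $47.92 + $11.90 + $1.74 + $3.40 + $3.80 + $0.66 + $0.35 = $89.11

$89.11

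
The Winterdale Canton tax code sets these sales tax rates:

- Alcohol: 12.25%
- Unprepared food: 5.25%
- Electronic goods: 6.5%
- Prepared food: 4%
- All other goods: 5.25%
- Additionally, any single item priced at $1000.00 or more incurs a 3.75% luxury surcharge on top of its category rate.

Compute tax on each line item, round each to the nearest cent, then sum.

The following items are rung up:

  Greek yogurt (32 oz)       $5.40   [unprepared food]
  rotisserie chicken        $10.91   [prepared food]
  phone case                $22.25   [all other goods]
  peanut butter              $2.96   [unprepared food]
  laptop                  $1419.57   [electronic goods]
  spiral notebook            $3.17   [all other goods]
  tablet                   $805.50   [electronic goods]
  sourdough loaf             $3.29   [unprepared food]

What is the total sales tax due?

Greek yogurt (32 oz) $5.40: unprepared food → 5.25% → $0.28
Rotisserie chicken $10.91: prepared food → 4% → $0.44
Phone case $22.25: all other goods → 5.25% → $1.17
Peanut butter $2.96: unprepared food → 5.25% → $0.16
Laptop $1419.57: electronic goods → 6.5% + 3.75% surcharge = 10.25% → $145.51
Spiral notebook $3.17: all other goods → 5.25% → $0.17
Tablet $805.50: electronic goods → 6.5% → $52.36
Sourdough loaf $3.29: unprepared food → 5.25% → $0.17
Total tax = $0.28 + $0.44 + $1.17 + $0.16 + $145.51 + $0.17 + $52.36 + $0.17 = $200.26

$200.26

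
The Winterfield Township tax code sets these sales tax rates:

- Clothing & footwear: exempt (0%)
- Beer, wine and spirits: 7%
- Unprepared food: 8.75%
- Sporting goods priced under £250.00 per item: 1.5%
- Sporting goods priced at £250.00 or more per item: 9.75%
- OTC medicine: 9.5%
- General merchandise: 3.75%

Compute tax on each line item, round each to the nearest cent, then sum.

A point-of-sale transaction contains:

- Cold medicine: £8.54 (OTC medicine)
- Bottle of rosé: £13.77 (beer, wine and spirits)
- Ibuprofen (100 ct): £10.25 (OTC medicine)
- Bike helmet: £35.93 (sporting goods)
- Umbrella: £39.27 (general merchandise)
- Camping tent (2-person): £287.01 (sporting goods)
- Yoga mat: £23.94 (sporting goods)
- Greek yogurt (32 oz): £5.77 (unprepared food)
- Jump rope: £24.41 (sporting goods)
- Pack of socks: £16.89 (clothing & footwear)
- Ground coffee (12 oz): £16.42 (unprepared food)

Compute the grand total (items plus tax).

£517.60

Cold medicine £8.54: OTC medicine → 9.5% → £0.81
Bottle of rosé £13.77: beer, wine and spirits → 7% → £0.96
Ibuprofen (100 ct) £10.25: OTC medicine → 9.5% → £0.97
Bike helmet £35.93: sporting goods, under £250.00 → 1.5% → £0.54
Umbrella £39.27: general merchandise → 3.75% → £1.47
Camping tent (2-person) £287.01: sporting goods, £250.00 or more → 9.75% → £27.98
Yoga mat £23.94: sporting goods, under £250.00 → 1.5% → £0.36
Greek yogurt (32 oz) £5.77: unprepared food → 8.75% → £0.50
Jump rope £24.41: sporting goods, under £250.00 → 1.5% → £0.37
Pack of socks £16.89: clothing & footwear → 0% → £0.00
Ground coffee (12 oz) £16.42: unprepared food → 8.75% → £1.44
Subtotal = £482.20; tax = £35.40; total due = £517.60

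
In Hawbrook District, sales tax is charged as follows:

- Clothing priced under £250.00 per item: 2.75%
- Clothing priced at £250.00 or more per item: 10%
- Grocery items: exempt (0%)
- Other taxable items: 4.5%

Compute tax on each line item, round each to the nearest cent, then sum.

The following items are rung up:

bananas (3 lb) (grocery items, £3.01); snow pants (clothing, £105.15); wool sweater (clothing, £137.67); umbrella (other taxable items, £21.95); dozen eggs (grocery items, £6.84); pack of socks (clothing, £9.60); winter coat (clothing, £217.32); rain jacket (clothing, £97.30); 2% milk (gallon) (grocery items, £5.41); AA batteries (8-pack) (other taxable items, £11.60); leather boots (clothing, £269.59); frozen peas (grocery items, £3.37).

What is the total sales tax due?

£44.07

Bananas (3 lb) £3.01: grocery items → 0% → £0.00
Snow pants £105.15: clothing, under £250.00 → 2.75% → £2.89
Wool sweater £137.67: clothing, under £250.00 → 2.75% → £3.79
Umbrella £21.95: other taxable items → 4.5% → £0.99
Dozen eggs £6.84: grocery items → 0% → £0.00
Pack of socks £9.60: clothing, under £250.00 → 2.75% → £0.26
Winter coat £217.32: clothing, under £250.00 → 2.75% → £5.98
Rain jacket £97.30: clothing, under £250.00 → 2.75% → £2.68
2% milk (gallon) £5.41: grocery items → 0% → £0.00
AA batteries (8-pack) £11.60: other taxable items → 4.5% → £0.52
Leather boots £269.59: clothing, £250.00 or more → 10% → £26.96
Frozen peas £3.37: grocery items → 0% → £0.00
Total tax = £2.89 + £3.79 + £0.99 + £0.26 + £5.98 + £2.68 + £0.52 + £26.96 = £44.07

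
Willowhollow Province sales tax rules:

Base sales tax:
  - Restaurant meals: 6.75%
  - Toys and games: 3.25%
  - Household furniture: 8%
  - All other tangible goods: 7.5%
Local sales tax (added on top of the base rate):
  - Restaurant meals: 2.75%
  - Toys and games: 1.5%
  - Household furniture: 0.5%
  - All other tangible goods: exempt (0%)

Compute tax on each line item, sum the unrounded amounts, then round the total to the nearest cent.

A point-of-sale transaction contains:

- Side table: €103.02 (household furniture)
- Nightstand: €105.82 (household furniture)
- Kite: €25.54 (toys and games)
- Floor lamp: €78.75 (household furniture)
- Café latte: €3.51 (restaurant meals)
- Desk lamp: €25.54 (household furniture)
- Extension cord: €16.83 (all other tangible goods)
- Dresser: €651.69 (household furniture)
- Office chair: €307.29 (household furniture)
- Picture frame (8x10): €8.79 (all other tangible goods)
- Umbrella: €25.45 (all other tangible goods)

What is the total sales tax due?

Side table €103.02: household furniture → 8% + 0.5% local = 8.5% → €8.7567
Nightstand €105.82: household furniture → 8% + 0.5% local = 8.5% → €8.9947
Kite €25.54: toys and games → 3.25% + 1.5% local = 4.75% → €1.21315
Floor lamp €78.75: household furniture → 8% + 0.5% local = 8.5% → €6.69375
Café latte €3.51: restaurant meals → 6.75% + 2.75% local = 9.5% → €0.33345
Desk lamp €25.54: household furniture → 8% + 0.5% local = 8.5% → €2.1709
Extension cord €16.83: all other tangible goods → 7.5% + 0% local = 7.5% → €1.26225
Dresser €651.69: household furniture → 8% + 0.5% local = 8.5% → €55.39365
Office chair €307.29: household furniture → 8% + 0.5% local = 8.5% → €26.11965
Picture frame (8x10) €8.79: all other tangible goods → 7.5% + 0% local = 7.5% → €0.65925
Umbrella €25.45: all other tangible goods → 7.5% + 0% local = 7.5% → €1.90875
Unrounded tax sum = €113.5062 → €113.51

€113.51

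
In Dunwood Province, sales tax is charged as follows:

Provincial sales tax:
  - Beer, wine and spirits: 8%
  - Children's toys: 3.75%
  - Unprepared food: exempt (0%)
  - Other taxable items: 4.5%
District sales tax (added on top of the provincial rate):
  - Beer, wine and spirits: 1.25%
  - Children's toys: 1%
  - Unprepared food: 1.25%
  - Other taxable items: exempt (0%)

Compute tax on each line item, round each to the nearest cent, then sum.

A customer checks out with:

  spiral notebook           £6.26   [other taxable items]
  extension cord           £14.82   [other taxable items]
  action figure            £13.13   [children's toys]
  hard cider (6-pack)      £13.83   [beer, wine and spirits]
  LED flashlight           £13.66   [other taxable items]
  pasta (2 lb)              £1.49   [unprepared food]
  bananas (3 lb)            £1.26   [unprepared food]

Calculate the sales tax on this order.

£3.50

Spiral notebook £6.26: other taxable items → 4.5% + 0% district = 4.5% → £0.28
Extension cord £14.82: other taxable items → 4.5% + 0% district = 4.5% → £0.67
Action figure £13.13: children's toys → 3.75% + 1% district = 4.75% → £0.62
Hard cider (6-pack) £13.83: beer, wine and spirits → 8% + 1.25% district = 9.25% → £1.28
LED flashlight £13.66: other taxable items → 4.5% + 0% district = 4.5% → £0.61
Pasta (2 lb) £1.49: unprepared food → 0% + 1.25% district = 1.25% → £0.02
Bananas (3 lb) £1.26: unprepared food → 0% + 1.25% district = 1.25% → £0.02
Total tax = £0.28 + £0.67 + £0.62 + £1.28 + £0.61 + £0.02 + £0.02 = £3.50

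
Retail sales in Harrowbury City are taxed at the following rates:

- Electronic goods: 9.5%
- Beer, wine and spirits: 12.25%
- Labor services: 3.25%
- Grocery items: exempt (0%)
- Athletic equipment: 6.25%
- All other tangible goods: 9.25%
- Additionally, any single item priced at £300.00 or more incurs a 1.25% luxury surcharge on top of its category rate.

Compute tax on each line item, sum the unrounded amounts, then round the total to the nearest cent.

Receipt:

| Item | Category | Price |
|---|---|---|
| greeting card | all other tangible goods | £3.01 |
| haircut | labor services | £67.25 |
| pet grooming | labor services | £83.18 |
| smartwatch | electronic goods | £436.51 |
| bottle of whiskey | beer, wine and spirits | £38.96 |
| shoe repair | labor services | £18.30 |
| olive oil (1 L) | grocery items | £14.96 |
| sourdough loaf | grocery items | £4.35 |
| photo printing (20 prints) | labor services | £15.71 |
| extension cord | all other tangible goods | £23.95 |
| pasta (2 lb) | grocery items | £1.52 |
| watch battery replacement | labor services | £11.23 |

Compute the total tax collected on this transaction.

Greeting card £3.01: all other tangible goods → 9.25% → £0.278425
Haircut £67.25: labor services → 3.25% → £2.185625
Pet grooming £83.18: labor services → 3.25% → £2.70335
Smartwatch £436.51: electronic goods → 9.5% + 1.25% surcharge = 10.75% → £46.924825
Bottle of whiskey £38.96: beer, wine and spirits → 12.25% → £4.7726
Shoe repair £18.30: labor services → 3.25% → £0.59475
Olive oil (1 L) £14.96: grocery items → 0% → £0.00
Sourdough loaf £4.35: grocery items → 0% → £0.00
Photo printing (20 prints) £15.71: labor services → 3.25% → £0.510575
Extension cord £23.95: all other tangible goods → 9.25% → £2.215375
Pasta (2 lb) £1.52: grocery items → 0% → £0.00
Watch battery replacement £11.23: labor services → 3.25% → £0.364975
Unrounded tax sum = £60.5505 → £60.55

£60.55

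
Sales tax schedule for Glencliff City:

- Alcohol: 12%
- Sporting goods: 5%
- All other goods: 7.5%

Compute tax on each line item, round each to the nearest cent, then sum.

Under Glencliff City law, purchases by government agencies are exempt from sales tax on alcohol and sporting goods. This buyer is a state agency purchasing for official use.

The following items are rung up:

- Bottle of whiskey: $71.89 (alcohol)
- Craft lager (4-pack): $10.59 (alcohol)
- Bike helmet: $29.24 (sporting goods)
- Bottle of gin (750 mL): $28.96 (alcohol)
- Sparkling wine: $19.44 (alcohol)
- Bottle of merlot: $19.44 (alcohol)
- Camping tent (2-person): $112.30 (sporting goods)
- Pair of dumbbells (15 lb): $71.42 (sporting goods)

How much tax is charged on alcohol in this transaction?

Bottle of whiskey $71.89: alcohol, buyer-exempt → 0% → $0.00
Craft lager (4-pack) $10.59: alcohol, buyer-exempt → 0% → $0.00
Bottle of gin (750 mL) $28.96: alcohol, buyer-exempt → 0% → $0.00
Sparkling wine $19.44: alcohol, buyer-exempt → 0% → $0.00
Bottle of merlot $19.44: alcohol, buyer-exempt → 0% → $0.00
Tax on alcohol = $0.00 + $0.00 + $0.00 + $0.00 + $0.00 = $0.00

$0.00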